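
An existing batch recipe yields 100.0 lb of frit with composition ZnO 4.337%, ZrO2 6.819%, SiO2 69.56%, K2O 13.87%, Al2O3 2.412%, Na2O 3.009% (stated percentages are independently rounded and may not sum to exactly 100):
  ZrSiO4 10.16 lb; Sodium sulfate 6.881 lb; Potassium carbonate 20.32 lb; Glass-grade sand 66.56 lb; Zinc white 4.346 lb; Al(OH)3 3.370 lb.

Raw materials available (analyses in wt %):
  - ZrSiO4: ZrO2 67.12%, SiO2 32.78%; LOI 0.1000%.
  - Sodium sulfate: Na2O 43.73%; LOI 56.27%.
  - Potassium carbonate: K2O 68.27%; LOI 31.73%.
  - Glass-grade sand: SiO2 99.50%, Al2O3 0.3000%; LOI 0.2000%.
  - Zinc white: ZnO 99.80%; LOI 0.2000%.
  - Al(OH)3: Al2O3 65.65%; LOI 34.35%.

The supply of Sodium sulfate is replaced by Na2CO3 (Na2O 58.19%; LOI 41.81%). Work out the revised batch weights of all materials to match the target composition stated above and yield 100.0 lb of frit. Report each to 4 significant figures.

Revised batch per 100.0 lb frit:
  ZrSiO4: 10.16 lb
  Na2CO3: 5.171 lb
  Potassium carbonate: 20.32 lb
  Glass-grade sand: 66.56 lb
  Zinc white: 4.346 lb
  Al(OH)3: 3.370 lb
Total batch = 109.9 lb; LOI loss = 9.919 lb

Mid-chain values are printed, rounded to four significant digits, on the page. The whole derivation maintains full float precision through the solve. A single rounding completes every reported number — all derived quantities are re-derived from the batch weights per 100.0 lb of glass at full precision (net glass mass, ignition loss, yield, six oxide percentages, the totals), as quoted within either problem or answer.
Oxide-by-oxide targets in 100.0 lb frit:
  ZnO: 4.337% × 100.0 = 4.337 lb
  ZrO2: 6.819% × 100.0 = 6.819 lb
  SiO2: 69.56% × 100.0 = 69.56 lb
  K2O: 13.87% × 100.0 = 13.87 lb
  Al2O3: 2.412% × 100.0 = 2.412 lb
  Na2O: 3.009% × 100.0 = 3.009 lb
Sums-versus-targets review with the batch weights as given, versus the basis set out (target by target, the sums agree up to rounding of the answer):
  ZnO: 4.346·0.9980 = 4.337 lb (target 4.337 lb)
  ZrO2: 10.16·0.6712 = 6.819 lb (target 6.819 lb)
  SiO2: 10.16·0.3278 + 66.56·0.9950 = 69.56 lb (target 69.56 lb)
  K2O: 20.32·0.6827 = 13.87 lb (target 13.87 lb)
  Al2O3: 66.56·0.003000 + 3.370·0.6565 = 2.412 lb (target 2.412 lb)
  Na2O: 5.171·0.5819 = 3.009 lb (target 3.009 lb)
The glass-mass cross-check: Σ batch − LOI loss = 100.0 lb (targets for the oxides total 100.0 lb; the stated basis being 100.0 lb — rounding explains the deltas).
Summing the batch: Σ batch = 109.9 lb; the LOI term Σ batch·LOI equals 9.919 lb; yield, glass over the total, = 90.98%.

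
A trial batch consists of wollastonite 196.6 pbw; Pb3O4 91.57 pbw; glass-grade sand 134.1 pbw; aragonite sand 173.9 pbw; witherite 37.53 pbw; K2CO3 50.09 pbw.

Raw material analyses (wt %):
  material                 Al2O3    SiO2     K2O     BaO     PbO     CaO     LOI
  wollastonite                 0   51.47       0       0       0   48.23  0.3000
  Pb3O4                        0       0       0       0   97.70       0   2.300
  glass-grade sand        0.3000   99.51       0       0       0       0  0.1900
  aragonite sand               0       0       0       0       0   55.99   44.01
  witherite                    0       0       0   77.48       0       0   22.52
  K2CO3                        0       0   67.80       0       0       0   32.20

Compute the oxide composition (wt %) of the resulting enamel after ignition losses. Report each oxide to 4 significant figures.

Values along the way are displayed rounded to four significant digits; all arithmetic carries full precision all the way through; a single rounding finalizes every reported value; the derived quantities are re-derived using the weight values for 579.7 pbw of glass in full float precision (totals, the six compositions, glass mass, the yield, ignition loss), as quoted within the question or the answer.
Oxide masses out of the charge:
  Al2O3: 134.1·0.003000 = 0.4023 pbw
  SiO2: 196.6·0.5147 + 134.1·0.9951 = 234.6 pbw
  K2O: 50.09·0.6780 = 33.96 pbw
  BaO: 37.53·0.7748 = 29.08 pbw
  PbO: 91.57·0.9770 = 89.46 pbw
  CaO: 196.6·0.4823 + 173.9·0.5599 = 192.2 pbw
LOI: 196.6·0.003000 + 91.57·0.02300 + 134.1·0.001900 + 173.9·0.4401 + 37.53·0.2252 + 50.09·0.3220 = 104.1 pbw
Glass = total batch minus LOI = 683.8 − 104.1 = 579.7 pbw (equal to the oxide-mass sum)
wt %: oxide over glass, times 100

Glass mass = 579.7 pbw (batch 683.8 − LOI 104.1).
Composition: Al2O3 0.06939%, SiO2 40.47%, K2O 5.858%, BaO 5.016%, PbO 15.43%, CaO 33.15%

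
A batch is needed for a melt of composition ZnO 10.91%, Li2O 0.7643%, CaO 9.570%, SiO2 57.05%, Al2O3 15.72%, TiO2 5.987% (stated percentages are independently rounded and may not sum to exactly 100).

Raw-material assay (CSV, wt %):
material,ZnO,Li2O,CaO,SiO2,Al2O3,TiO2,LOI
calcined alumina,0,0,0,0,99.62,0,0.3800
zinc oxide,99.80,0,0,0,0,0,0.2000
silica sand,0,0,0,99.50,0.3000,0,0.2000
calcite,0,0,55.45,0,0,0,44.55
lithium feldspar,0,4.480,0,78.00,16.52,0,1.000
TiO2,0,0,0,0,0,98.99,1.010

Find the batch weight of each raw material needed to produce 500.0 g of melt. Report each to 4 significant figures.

All internal work runs at exact precision at all times. In-progress results are shown, rounded to 4 significant digits, when written out — each reported number takes exactly one rounding. All derived quantities, including glass mass, ignition loss, six oxide percentages, the totals, yield, are computed starting from the weights on 500.0 g of glass in full precision exactly as printed in the question or the answer.
Oxide mass targets, per 500.0 g melt:
  ZnO: 10.91% × 500.0 = 54.55 g
  Li2O: 0.7643% × 500.0 = 3.822 g
  CaO: 9.570% × 500.0 = 47.85 g
  SiO2: 57.05% × 500.0 = 285.2 g
  Al2O3: 15.72% × 500.0 = 78.60 g
  TiO2: 5.987% × 500.0 = 29.94 g
Sums-versus-targets review applying the batch weights above, on the stated basis (delivered sums recover each target within answer rounding):
  ZnO: 54.66·0.9980 = 54.55 g (target 54.55 g)
  Li2O: 85.30·0.04480 = 3.821 g (target 3.822 g)
  CaO: 86.29·0.5545 = 47.85 g (target 47.85 g)
  SiO2: 219.8·0.9950 + 85.30·0.7800 = 285.2 g (target 285.2 g)
  Al2O3: 64.09·0.9962 + 219.8·0.003000 + 85.30·0.1652 = 78.60 g (target 78.60 g)
  TiO2: 30.24·0.9899 = 29.93 g (target 29.94 g)
Glass-mass sanity pass: whole batch net of LOI = 500.0 g (targets for the oxides total 500.0 g; stated basis 500.0 g — differing by rounding only).
Summing the batch: Σ batch = 540.4 g; loss to ignition Σ batch·LOI = 40.39 g; as yield: glass ÷ batch → 92.53%.

Batch per 500.0 g melt:
  calcined alumina: 64.09 g
  zinc oxide: 54.66 g
  silica sand: 219.8 g
  calcite: 86.29 g
  lithium feldspar: 85.30 g
  TiO2: 30.24 g
Total batch = 540.4 g; LOI loss = 40.39 g; yield = 92.53%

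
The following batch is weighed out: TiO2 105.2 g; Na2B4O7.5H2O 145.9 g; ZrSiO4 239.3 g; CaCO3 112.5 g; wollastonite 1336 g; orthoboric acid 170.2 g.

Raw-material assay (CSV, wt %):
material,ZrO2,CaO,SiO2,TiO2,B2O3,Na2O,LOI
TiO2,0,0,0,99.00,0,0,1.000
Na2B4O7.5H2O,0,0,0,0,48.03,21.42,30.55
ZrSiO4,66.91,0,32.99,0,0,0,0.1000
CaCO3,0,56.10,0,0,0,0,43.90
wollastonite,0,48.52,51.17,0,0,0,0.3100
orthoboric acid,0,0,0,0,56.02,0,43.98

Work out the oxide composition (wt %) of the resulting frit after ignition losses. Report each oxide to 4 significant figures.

The intermediate values are shown, rounded to 4 significant figures, across the worked steps — all internal work keeps full precision through the solve. Exactly one rounding lands on each reported number — all derived quantities, which include the totals, the yield, six oxide percentages, net glass mass, LOI, are rebuilt in exact precision, as quoted within the question or the answer, using the weight values for 1935 g of glass.
Delivered oxide masses:
  ZrO2: 239.3·0.6691 = 160.1 g
  CaO: 112.5·0.5610 + 1336·0.4852 = 711.3 g
  SiO2: 239.3·0.3299 + 1336·0.5117 = 762.6 g
  TiO2: 105.2·0.9900 = 104.1 g
  B2O3: 145.9·0.4803 + 170.2·0.5602 = 165.4 g
  Na2O: 145.9·0.2142 = 31.25 g
LOI: 105.2·0.01000 + 145.9·0.3055 + 239.3·0.001000 + 112.5·0.4390 + 1336·0.003100 + 170.2·0.4398 = 174.2 g
Glass = total batch minus LOI = 2109 − 174.2 = 1935 g (the oxide masses sum to this)
wt % = 100 × oxide mass / glass mass

Glass mass = 1935 g (batch 2109 − LOI 174.2).
Composition: ZrO2 8.275%, CaO 36.76%, SiO2 39.41%, TiO2 5.383%, B2O3 8.550%, Na2O 1.615%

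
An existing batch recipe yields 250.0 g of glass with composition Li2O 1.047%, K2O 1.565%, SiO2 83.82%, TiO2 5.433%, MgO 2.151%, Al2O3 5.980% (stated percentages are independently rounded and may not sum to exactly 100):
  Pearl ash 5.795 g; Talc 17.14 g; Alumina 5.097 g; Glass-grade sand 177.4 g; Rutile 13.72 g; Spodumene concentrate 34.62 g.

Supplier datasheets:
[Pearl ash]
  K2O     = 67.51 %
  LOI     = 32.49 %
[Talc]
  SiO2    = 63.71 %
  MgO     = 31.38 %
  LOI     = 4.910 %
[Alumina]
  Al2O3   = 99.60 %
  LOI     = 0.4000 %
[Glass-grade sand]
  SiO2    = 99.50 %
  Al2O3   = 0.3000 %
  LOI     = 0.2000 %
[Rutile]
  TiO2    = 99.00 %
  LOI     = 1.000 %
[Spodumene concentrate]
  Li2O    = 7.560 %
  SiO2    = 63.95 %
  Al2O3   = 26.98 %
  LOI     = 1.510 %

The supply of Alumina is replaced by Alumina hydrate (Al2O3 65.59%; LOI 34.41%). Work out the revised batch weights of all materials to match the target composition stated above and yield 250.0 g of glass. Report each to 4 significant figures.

The intermediate values are printed rounded off to 4 significant digits between the steps; all internal work maintains full float precision at every stage; exactly one rounding goes into every reported number. All derived quantities (six oxide percentages, ignition loss, net glass mass, totals, the yield) are rebuilt starting from the weights on 250.0 g of glass in full precision, exactly as printed in the question or the answer.
Oxide-by-oxide targets in 250.0 g glass:
  Li2O: 1.047% × 250.0 = 2.618 g
  K2O: 1.565% × 250.0 = 3.912 g
  SiO2: 83.82% × 250.0 = 209.6 g
  TiO2: 5.433% × 250.0 = 13.58 g
  MgO: 2.151% × 250.0 = 5.378 g
  Al2O3: 5.980% × 250.0 = 14.95 g
Sums-versus-targets review using the reported weights, relative to the basis at hand (oxide sums agree with the targets within answer rounding):
  Li2O: 34.62·0.07560 = 2.617 g (target 2.618 g)
  K2O: 5.795·0.6751 = 3.912 g (target 3.912 g)
  SiO2: 17.14·0.6371 + 177.4·0.9950 + 34.62·0.6395 = 209.6 g (target 209.6 g)
  TiO2: 13.72·0.9900 = 13.58 g (target 13.58 g)
  MgO: 17.14·0.3138 = 5.379 g (target 5.378 g)
  Al2O3: 7.740·0.6559 + 177.4·0.003000 + 34.62·0.2698 = 14.95 g (target 14.95 g)
Glass mass check: net batch after ignition = 250.0 g (summing oxide targets gives 250.0 g; basis as stated: 250.0 g — deltas are rounding alone).
Summing the batch: Σ batch = 256.4 g; loss to ignition Σ batch·LOI = 6.402 g; the yield ratio, glass ÷ batch: 97.50%.

Revised batch per 250.0 g glass:
  Pearl ash: 5.795 g
  Talc: 17.14 g
  Alumina hydrate: 7.740 g
  Glass-grade sand: 177.4 g
  Rutile: 13.72 g
  Spodumene concentrate: 34.62 g
Total batch = 256.4 g; LOI loss = 6.402 g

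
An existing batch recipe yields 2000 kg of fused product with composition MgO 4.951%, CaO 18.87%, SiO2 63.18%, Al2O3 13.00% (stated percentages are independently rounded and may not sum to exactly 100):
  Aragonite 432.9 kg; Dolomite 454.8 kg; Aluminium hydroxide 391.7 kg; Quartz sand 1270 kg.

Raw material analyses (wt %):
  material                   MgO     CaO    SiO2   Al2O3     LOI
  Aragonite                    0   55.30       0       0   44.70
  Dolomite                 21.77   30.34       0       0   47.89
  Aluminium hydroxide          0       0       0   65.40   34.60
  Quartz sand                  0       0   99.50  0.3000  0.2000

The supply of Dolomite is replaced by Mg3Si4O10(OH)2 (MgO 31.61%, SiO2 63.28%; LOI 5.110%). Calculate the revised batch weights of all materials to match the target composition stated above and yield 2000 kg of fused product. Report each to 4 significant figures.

Revised batch per 2000 kg fused product:
  Aragonite: 682.5 kg
  Mg3Si4O10(OH)2: 313.3 kg
  Aluminium hydroxide: 392.6 kg
  Quartz sand: 1071 kg
Total batch = 2459 kg; LOI loss = 459.1 kg

Every computation holds full float precision in every operation — working values appear, rounded to four significant figures, in the printout; a single rounding completes each reported number; derived quantities are re-derived at exact precision (ignition loss, four oxide percentages, the totals, the yield, glass mass) using the weight values per 2000 kg of glass, as set out in the problem or the answer.
Oxide-by-oxide targets in 2000 kg fused product:
  MgO: 4.951% × 2000 = 99.02 kg
  CaO: 18.87% × 2000 = 377.4 kg
  SiO2: 63.18% × 2000 = 1264 kg
  Al2O3: 13.00% × 2000 = 260.0 kg
A balance pass over the oxides, working from each reported weight, against the basis in use (summed amounts equal target values given rounding of the digits):
  MgO: 313.3·0.3161 = 99.03 kg (target 99.02 kg)
  CaO: 682.5·0.5530 = 377.4 kg (target 377.4 kg)
  SiO2: 313.3·0.6328 + 1071·0.9950 = 1264 kg (target 1264 kg)
  Al2O3: 392.6·0.6540 + 1071·0.003000 = 260.0 kg (target 260.0 kg)
Mass balance on the glass: batch total minus LOI = 2000 kg (oxide target masses add up to 2000 kg; versus the stated basis of 2000 kg — a pure rounding effect).
Total batch = Σ batch = 2459 kg; LOI loss = Σ batch·LOI = 459.1 kg; yield: glass divided by total = 81.33%.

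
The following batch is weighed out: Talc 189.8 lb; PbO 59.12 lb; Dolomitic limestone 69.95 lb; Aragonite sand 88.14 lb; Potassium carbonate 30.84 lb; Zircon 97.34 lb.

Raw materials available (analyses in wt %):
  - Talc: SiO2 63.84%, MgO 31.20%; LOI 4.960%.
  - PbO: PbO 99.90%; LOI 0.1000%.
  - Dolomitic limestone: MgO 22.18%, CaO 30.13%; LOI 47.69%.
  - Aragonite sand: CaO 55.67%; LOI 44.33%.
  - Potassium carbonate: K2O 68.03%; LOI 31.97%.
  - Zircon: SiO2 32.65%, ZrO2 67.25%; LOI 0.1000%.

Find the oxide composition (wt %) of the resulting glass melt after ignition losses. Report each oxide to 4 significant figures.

Glass mass = 443.3 lb (batch 535.2 − LOI 91.86).
Composition: K2O 4.732%, SiO2 34.50%, PbO 13.32%, ZrO2 14.77%, MgO 16.86%, CaO 15.82%

Values along the way appear, with 4-significant-figure rounding, between the steps — all internal work holds exact precision end to end. Exactly one rounding lands on each reported result. The derived quantities (totals, six oxide percentages, glass mass, ignition loss, yield) are recomputed using the weight values at 443.3 lb of glass at exact precision, exactly as printed in the problem or the answer.
Oxide masses out of the charge:
  K2O: 30.84·0.6803 = 20.98 lb
  SiO2: 189.8·0.6384 + 97.34·0.3265 = 152.9 lb
  PbO: 59.12·0.9990 = 59.06 lb
  ZrO2: 97.34·0.6725 = 65.46 lb
  MgO: 189.8·0.3120 + 69.95·0.2218 = 74.73 lb
  CaO: 69.95·0.3013 + 88.14·0.5567 = 70.14 lb
LOI: 189.8·0.04960 + 59.12·0.001000 + 69.95·0.4769 + 88.14·0.4433 + 30.84·0.3197 + 97.34·0.001000 = 91.86 lb
batch − LOI leaves glass = 535.2 − 91.86 = 443.3 lb (consistent with Σ oxide mass)
percent by weight: oxide/glass ×100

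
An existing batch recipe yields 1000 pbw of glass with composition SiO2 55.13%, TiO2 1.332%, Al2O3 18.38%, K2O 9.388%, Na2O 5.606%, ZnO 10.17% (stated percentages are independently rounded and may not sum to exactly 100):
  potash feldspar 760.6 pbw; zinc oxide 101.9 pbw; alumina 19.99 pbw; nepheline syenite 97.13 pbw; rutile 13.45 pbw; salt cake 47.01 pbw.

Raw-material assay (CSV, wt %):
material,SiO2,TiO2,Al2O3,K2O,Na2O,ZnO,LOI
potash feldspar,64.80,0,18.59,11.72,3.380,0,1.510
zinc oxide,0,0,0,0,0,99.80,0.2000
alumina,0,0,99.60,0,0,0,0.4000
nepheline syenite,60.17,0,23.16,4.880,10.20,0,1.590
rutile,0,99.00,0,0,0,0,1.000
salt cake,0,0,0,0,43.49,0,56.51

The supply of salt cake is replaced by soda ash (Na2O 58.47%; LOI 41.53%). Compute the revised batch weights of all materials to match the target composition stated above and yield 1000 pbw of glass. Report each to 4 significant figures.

Revised batch per 1000 pbw glass:
  potash feldspar: 760.6 pbw
  zinc oxide: 101.9 pbw
  alumina: 19.99 pbw
  nepheline syenite: 97.13 pbw
  rutile: 13.45 pbw
  soda ash: 34.97 pbw
Total batch = 1028 pbw; LOI loss = 27.97 pbw

Working values appear, with 4-significant-figure rounding, as written. The whole derivation carries full float precision all the way through; exactly one rounding lands on each reported value — all derived quantities (six oxide percentages, glass mass, the yield, the totals, ignition loss) are recomputed from the batch weights for 1000 pbw of glass at full precision, precisely as stated by problem or answer.
Per-oxide target masses for 1000 pbw glass:
  SiO2: 55.13% × 1000 = 551.3 pbw
  TiO2: 1.332% × 1000 = 13.32 pbw
  Al2O3: 18.38% × 1000 = 183.8 pbw
  K2O: 9.388% × 1000 = 93.88 pbw
  Na2O: 5.606% × 1000 = 56.06 pbw
  ZnO: 10.17% × 1000 = 101.7 pbw
Checking each oxide sum applying the batch weights above, per the basis as stated (sum by sum, the targets are met inside rounding margins):
  SiO2: 760.6·0.6480 + 97.13·0.6017 = 551.3 pbw (target 551.3 pbw)
  TiO2: 13.45·0.9900 = 13.32 pbw (target 13.32 pbw)
  Al2O3: 760.6·0.1859 + 19.99·0.9960 + 97.13·0.2316 = 183.8 pbw (target 183.8 pbw)
  K2O: 760.6·0.1172 + 97.13·0.04880 = 93.88 pbw (target 93.88 pbw)
  Na2O: 760.6·0.03380 + 97.13·0.1020 + 34.97·0.5847 = 56.06 pbw (target 56.06 pbw)
  ZnO: 101.9·0.9980 = 101.7 pbw (target 101.7 pbw)
Auditing the glass mass value: total charge less LOI = 1000 pbw (the targets, summed, come to 1000 pbw; against the stated basis, 1000 pbw — rounding explains the deltas).
Batch grand total — Σ batch = 1028 pbw; Σ batch·LOI gives LOI loss = 27.97 pbw; yield, glass over the total, = 97.28%.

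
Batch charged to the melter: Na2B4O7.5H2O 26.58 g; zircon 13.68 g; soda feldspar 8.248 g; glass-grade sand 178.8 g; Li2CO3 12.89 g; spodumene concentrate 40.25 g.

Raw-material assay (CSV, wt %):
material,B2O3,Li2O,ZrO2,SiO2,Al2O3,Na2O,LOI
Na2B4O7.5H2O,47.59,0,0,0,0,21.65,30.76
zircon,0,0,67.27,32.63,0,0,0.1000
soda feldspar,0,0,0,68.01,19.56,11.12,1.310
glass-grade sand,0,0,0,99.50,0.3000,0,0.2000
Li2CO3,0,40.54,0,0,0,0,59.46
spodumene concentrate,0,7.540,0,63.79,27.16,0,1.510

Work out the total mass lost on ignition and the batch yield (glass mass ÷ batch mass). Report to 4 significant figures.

All internal work carries full float precision in all steps — mid-chain values are displayed (rounded to four significant figures) between the steps; every reported result sees exactly one rounding. The derived quantities (yield, glass mass, ignition loss, six oxide percentages, totals) are re-derived at full precision starting from the weights for 263.5 g of glass, as quoted within problem or answer.
Per-material ignition loss:
  Na2B4O7.5H2O: 26.58 × 0.3076 = 8.176 g
  zircon: 13.68 × 0.001000 = 0.01368 g
  soda feldspar: 8.248 × 0.01310 = 0.1080 g
  glass-grade sand: 178.8 × 0.002000 = 0.3576 g
  Li2CO3: 12.89 × 0.5946 = 7.664 g
  spodumene concentrate: 40.25 × 0.01510 = 0.6078 g
Total LOI = 16.93 g
Glass = batch − LOI = 280.4 − 16.93 = 263.5 g

LOI loss = 16.93 g; glass = 263.5 g; yield = 93.96%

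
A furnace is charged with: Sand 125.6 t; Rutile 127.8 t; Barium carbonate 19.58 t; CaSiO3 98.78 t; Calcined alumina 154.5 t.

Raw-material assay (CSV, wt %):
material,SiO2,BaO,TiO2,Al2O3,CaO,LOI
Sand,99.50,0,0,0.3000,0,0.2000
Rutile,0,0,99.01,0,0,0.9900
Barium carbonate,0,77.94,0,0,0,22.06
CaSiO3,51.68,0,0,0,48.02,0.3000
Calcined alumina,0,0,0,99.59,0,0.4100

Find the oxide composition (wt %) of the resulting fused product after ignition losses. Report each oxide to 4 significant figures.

Full precision is kept all the way through. Values along the way are printed, with 4-significant-figure rounding, in the printout — every reported value carries a single rounding. All derived quantities, which include LOI, glass mass, the yield, totals, the five compositions, are carried in exact precision, precisely as stated by either problem or answer, starting from the weights per 519.5 t of glass.
Oxide-by-oxide delivered mass:
  SiO2: 125.6·0.9950 + 98.78·0.5168 = 176.0 t
  BaO: 19.58·0.7794 = 15.26 t
  TiO2: 127.8·0.9901 = 126.5 t
  Al2O3: 125.6·0.003000 + 154.5·0.9959 = 154.2 t
  CaO: 98.78·0.4802 = 47.43 t
LOI: 125.6·0.002000 + 127.8·0.009900 + 19.58·0.2206 + 98.78·0.003000 + 154.5·0.004100 = 6.766 t
Net of LOI, the glass mass = 526.3 − 6.766 = 519.5 t (consistent with Σ oxide mass)
oxide / glass × 100 gives the wt %

Glass mass = 519.5 t (batch 526.3 − LOI 6.766).
Composition: SiO2 33.88%, BaO 2.938%, TiO2 24.36%, Al2O3 29.69%, CaO 9.131%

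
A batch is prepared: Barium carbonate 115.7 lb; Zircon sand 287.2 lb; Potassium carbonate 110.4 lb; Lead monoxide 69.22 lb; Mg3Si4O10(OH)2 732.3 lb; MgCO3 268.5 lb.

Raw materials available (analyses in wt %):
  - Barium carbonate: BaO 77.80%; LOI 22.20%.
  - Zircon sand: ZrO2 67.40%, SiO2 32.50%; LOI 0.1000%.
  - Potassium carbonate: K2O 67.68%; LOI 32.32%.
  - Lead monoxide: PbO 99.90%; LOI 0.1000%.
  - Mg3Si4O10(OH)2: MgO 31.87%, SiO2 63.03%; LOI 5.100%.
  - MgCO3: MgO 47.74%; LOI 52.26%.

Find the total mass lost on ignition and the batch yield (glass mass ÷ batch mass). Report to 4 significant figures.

LOI loss = 239.4 lb; glass = 1344 lb; yield = 84.88%

Values along the way appear rounded off to 4 significant figures when written out. Each numeric step holds full float precision in all steps — each reported result is rounded exactly once — the derived quantities are rebuilt in full precision (yield, totals, glass mass, six oxide percentages, ignition loss) starting from the weights per 1344 lb of glass as written in problem or answer.
Ignition loss by material:
  Barium carbonate: 115.7 × 0.2220 = 25.69 lb
  Zircon sand: 287.2 × 0.001000 = 0.2872 lb
  Potassium carbonate: 110.4 × 0.3232 = 35.68 lb
  Lead monoxide: 69.22 × 0.001000 = 0.06922 lb
  Mg3Si4O10(OH)2: 732.3 × 0.05100 = 37.35 lb
  MgCO3: 268.5 × 0.5226 = 140.3 lb
Total LOI = 239.4 lb
Glass = batch − LOI = 1583 − 239.4 = 1344 lb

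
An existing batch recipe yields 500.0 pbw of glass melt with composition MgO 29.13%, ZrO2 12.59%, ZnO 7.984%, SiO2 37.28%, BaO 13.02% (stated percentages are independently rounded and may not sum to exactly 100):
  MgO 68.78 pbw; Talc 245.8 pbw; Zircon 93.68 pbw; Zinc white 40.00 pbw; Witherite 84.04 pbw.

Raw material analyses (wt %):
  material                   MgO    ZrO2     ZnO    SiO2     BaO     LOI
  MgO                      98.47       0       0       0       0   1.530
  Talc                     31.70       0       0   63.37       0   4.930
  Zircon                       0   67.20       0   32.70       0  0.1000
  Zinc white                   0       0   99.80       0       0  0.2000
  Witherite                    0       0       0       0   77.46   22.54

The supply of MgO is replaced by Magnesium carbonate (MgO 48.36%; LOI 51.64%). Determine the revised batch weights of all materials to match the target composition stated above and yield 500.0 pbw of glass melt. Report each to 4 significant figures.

Revised batch per 500.0 pbw glass melt:
  Magnesium carbonate: 140.1 pbw
  Talc: 245.8 pbw
  Zircon: 93.68 pbw
  Zinc white: 40.00 pbw
  Witherite: 84.04 pbw
Total batch = 603.6 pbw; LOI loss = 103.6 pbw

Rounding to 4 significant digits governs every intermediate as printed; the whole derivation maintains exact precision end to end — a single rounding finalizes each reported figure. The derived quantities are carried from the weighed amounts per 500.0 pbw of glass in exact precision (the yield, the totals, net glass mass, the five compositions, LOI), as they appear in the question or the answer.
Per-oxide target masses for 500.0 pbw glass melt:
  MgO: 29.13% × 500.0 = 145.6 pbw
  ZrO2: 12.59% × 500.0 = 62.95 pbw
  ZnO: 7.984% × 500.0 = 39.92 pbw
  SiO2: 37.28% × 500.0 = 186.4 pbw
  BaO: 13.02% × 500.0 = 65.10 pbw
Mass-balance tally per oxide per the reported batch figures, per the basis as stated (sums match the target masses net of answer rounding effects):
  MgO: 140.1·0.4836 + 245.8·0.3170 = 145.7 pbw (target 145.6 pbw)
  ZrO2: 93.68·0.6720 = 62.95 pbw (target 62.95 pbw)
  ZnO: 40.00·0.9980 = 39.92 pbw (target 39.92 pbw)
  SiO2: 245.8·0.6337 + 93.68·0.3270 = 186.4 pbw (target 186.4 pbw)
  BaO: 84.04·0.7746 = 65.10 pbw (target 65.10 pbw)
Mass balance on the glass: Σ batch − LOI loss = 500.0 pbw (the Σ of target masses is 500.0 pbw; the stated basis being 500.0 pbw — rounding explains the deltas).
Total batch = Σ batch = 603.6 pbw; the LOI term Σ batch·LOI equals 103.6 pbw; glass ÷ batch gives a yield of 82.84%.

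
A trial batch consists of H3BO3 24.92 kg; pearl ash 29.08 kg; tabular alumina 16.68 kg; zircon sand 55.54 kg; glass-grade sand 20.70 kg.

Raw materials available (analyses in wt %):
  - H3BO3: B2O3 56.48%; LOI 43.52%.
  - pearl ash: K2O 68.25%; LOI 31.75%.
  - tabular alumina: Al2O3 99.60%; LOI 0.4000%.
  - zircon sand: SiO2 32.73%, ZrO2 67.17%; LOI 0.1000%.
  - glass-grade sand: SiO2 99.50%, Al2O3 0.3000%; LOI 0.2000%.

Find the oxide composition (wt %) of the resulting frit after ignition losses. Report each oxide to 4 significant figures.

The working math maintains full float precision at every stage. Rounding to four significant digits governs every working value as printed. A single rounding finalizes each reported result. Derived quantities are computed from the batch weights at 126.7 kg of glass in full precision (five oxide percentages, yield, the totals, net glass mass, LOI), as quoted within either problem or answer.
Per-oxide mass from batch:
  SiO2: 55.54·0.3273 + 20.70·0.9950 = 38.77 kg
  K2O: 29.08·0.6825 = 19.85 kg
  ZrO2: 55.54·0.6717 = 37.31 kg
  B2O3: 24.92·0.5648 = 14.07 kg
  Al2O3: 16.68·0.9960 + 20.70·0.003000 = 16.68 kg
LOI: 24.92·0.4352 + 29.08·0.3175 + 16.68·0.004000 + 55.54·0.001000 + 20.70·0.002000 = 20.24 kg
Glass mass = batch − LOI = 146.9 − 20.24 = 126.7 kg (matching Σ of the oxides)
each oxide over glass, ×100, is wt %

Glass mass = 126.7 kg (batch 146.9 − LOI 20.24).
Composition: SiO2 30.61%, K2O 15.67%, ZrO2 29.45%, B2O3 11.11%, Al2O3 13.16%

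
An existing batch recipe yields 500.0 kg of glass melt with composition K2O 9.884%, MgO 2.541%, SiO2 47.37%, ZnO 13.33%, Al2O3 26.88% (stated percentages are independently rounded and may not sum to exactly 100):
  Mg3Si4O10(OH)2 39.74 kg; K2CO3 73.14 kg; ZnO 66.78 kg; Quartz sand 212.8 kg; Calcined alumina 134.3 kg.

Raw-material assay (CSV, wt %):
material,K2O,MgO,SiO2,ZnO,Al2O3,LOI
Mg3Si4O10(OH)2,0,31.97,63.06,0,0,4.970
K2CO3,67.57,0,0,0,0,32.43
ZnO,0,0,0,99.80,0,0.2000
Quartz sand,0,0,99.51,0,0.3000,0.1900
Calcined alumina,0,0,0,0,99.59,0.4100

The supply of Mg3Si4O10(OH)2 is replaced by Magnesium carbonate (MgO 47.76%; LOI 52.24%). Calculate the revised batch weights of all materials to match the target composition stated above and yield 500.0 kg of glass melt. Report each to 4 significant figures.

Revised batch per 500.0 kg glass melt:
  Magnesium carbonate: 26.60 kg
  K2CO3: 73.14 kg
  ZnO: 66.78 kg
  Quartz sand: 238.0 kg
  Calcined alumina: 134.2 kg
Total batch = 538.7 kg; LOI loss = 38.75 kg

Working values are shown rounded to 4 significant digits. Every computation runs at exact precision through the solve — a single rounding yields every reported number — derived quantities (totals, the yield, ignition loss, five oxide percentages, glass mass) are re-derived using the weight values on 500.0 kg of glass in full precision as given in the problem or answer text.
The oxide mass targets at 500.0 kg glass melt:
  K2O: 9.884% × 500.0 = 49.42 kg
  MgO: 2.541% × 500.0 = 12.70 kg
  SiO2: 47.37% × 500.0 = 236.8 kg
  ZnO: 13.33% × 500.0 = 66.65 kg
  Al2O3: 26.88% × 500.0 = 134.4 kg
Verifying the oxide balance with the batch weights as given, per the basis as stated (sum by sum, the targets are met exact up to rounding of places):
  K2O: 73.14·0.6757 = 49.42 kg (target 49.42 kg)
  MgO: 26.60·0.4776 = 12.70 kg (target 12.70 kg)
  SiO2: 238.0·0.9951 = 236.8 kg (target 236.8 kg)
  ZnO: 66.78·0.9980 = 66.65 kg (target 66.65 kg)
  Al2O3: 238.0·0.003000 + 134.2·0.9959 = 134.4 kg (target 134.4 kg)
Auditing the glass mass value: net batch after ignition = 500.0 kg (per-oxide target masses sum to 500.0 kg; with the basis standing at 500.0 kg — a pure rounding effect).
Batch grand total — Σ batch = 538.7 kg; the LOI term Σ batch·LOI equals 38.75 kg; yield: glass divided by total = 92.81%.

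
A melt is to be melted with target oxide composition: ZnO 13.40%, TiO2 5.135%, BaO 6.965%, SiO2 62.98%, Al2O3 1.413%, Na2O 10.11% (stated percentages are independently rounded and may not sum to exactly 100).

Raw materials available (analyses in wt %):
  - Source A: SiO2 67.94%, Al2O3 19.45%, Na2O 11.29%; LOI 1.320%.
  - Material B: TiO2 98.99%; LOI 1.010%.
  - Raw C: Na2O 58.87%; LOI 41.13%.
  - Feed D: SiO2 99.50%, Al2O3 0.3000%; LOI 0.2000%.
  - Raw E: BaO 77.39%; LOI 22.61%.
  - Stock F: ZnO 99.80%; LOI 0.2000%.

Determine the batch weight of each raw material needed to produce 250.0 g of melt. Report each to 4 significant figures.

Batch per 250.0 g melt:
  Source A: 15.89 g
  Material B: 12.97 g
  Raw C: 39.89 g
  Feed D: 147.4 g
  Raw E: 22.50 g
  Stock F: 33.57 g
Total batch = 272.2 g; LOI loss = 22.20 g; yield = 91.85%

Full float precision is maintained through every step; working values are printed rounded to four significant digits in the working. Each reported value carries a single rounding; derived quantities, including ignition loss, totals, the yield, six oxide percentages, net glass mass, are re-derived from the weighed amounts at 250.0 g of glass at exact precision exactly as printed in the question or the answer.
Oxide mass targets, per 250.0 g melt:
  ZnO: 13.40% × 250.0 = 33.50 g
  TiO2: 5.135% × 250.0 = 12.84 g
  BaO: 6.965% × 250.0 = 17.41 g
  SiO2: 62.98% × 250.0 = 157.4 g
  Al2O3: 1.413% × 250.0 = 3.532 g
  Na2O: 10.11% × 250.0 = 25.28 g
Per-oxide balance check from the weights as reported, relative to the basis at hand (delivered sums recover each target modulo rounding of the values):
  ZnO: 33.57·0.9980 = 33.50 g (target 33.50 g)
  TiO2: 12.97·0.9899 = 12.84 g (target 12.84 g)
  BaO: 22.50·0.7739 = 17.41 g (target 17.41 g)
  SiO2: 15.89·0.6794 + 147.4·0.9950 = 157.5 g (target 157.4 g)
  Al2O3: 15.89·0.1945 + 147.4·0.003000 = 3.533 g (target 3.532 g)
  Na2O: 15.89·0.1129 + 39.89·0.5887 = 25.28 g (target 25.28 g)
Consistency of the glass mass: batch Σ − ignition loss = 250.0 g (targets for the oxides total 250.0 g; against the stated basis, 250.0 g — any gap is answer rounding).
Batch grand total — Σ batch = 272.2 g; Σ batch·LOI gives LOI loss = 22.20 g; yield, glass over the total, = 91.85%.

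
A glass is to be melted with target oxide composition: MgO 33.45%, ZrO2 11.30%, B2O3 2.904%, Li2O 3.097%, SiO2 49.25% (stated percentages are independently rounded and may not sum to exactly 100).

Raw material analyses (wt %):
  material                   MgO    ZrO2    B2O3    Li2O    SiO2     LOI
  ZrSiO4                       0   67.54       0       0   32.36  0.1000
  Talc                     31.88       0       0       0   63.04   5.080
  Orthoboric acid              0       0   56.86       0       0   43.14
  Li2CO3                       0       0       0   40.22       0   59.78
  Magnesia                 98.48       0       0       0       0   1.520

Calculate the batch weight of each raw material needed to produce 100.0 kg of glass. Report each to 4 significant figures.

Values along the way appear rounded to four significant figures within the worked lines; every computation carries full float precision throughout. Each reported result receives exactly one rounding — derived quantities are computed in full float precision (LOI, totals, the five compositions, the yield, glass mass) using the weight values at 100.0 kg of glass as given in the problem or the answer.
Oxide mass targets, per 100.0 kg glass:
  MgO: 33.45% × 100.0 = 33.45 kg
  ZrO2: 11.30% × 100.0 = 11.30 kg
  B2O3: 2.904% × 100.0 = 2.904 kg
  Li2O: 3.097% × 100.0 = 3.097 kg
  SiO2: 49.25% × 100.0 = 49.25 kg
Balance tally, oxide-wise, on the weights just shown, under the basis named above (sum by sum, the targets are met modulo rounding of the values):
  MgO: 69.54·0.3188 + 11.46·0.9848 = 33.46 kg (target 33.45 kg)
  ZrO2: 16.73·0.6754 = 11.30 kg (target 11.30 kg)
  B2O3: 5.107·0.5686 = 2.904 kg (target 2.904 kg)
  Li2O: 7.700·0.4022 = 3.097 kg (target 3.097 kg)
  SiO2: 16.73·0.3236 + 69.54·0.6304 = 49.25 kg (target 49.25 kg)
The glass-mass cross-check: whole batch net of LOI = 100.0 kg (summing oxide targets gives 100.0 kg; the stated basis being 100.0 kg — gaps are rounding artifacts).
Summing the batch: Σ batch = 110.5 kg; the LOI term Σ batch·LOI equals 10.53 kg; yield = glass ÷ total batch = 90.47%.

Batch per 100.0 kg glass:
  ZrSiO4: 16.73 kg
  Talc: 69.54 kg
  Orthoboric acid: 5.107 kg
  Li2CO3: 7.700 kg
  Magnesia: 11.46 kg
Total batch = 110.5 kg; LOI loss = 10.53 kg; yield = 90.47%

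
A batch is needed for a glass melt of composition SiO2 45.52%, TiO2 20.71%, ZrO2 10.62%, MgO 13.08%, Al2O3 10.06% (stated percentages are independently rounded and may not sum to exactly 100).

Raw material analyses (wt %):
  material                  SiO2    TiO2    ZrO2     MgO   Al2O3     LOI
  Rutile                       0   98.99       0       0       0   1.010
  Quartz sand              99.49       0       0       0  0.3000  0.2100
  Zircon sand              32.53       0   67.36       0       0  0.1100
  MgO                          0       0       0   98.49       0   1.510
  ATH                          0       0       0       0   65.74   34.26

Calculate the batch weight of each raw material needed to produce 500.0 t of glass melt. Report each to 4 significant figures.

Every computation carries exact precision in all steps; the intermediate values are shown (rounded to 4 significant figures) as written; every reported result is rounded exactly once; derived quantities, including net glass mass, five oxide percentages, the yield, LOI, the totals, are computed from the weighed amounts for 500.0 t of glass in exact precision precisely as stated by problem or answer.
Oxide-by-oxide targets in 500.0 t glass melt:
  SiO2: 45.52% × 500.0 = 227.6 t
  TiO2: 20.71% × 500.0 = 103.6 t
  ZrO2: 10.62% × 500.0 = 53.10 t
  MgO: 13.08% × 500.0 = 65.40 t
  Al2O3: 10.06% × 500.0 = 50.30 t
Per-oxide balance check from the weights as reported, on the stated basis (sums match the target masses once rounding is allowed for):
  SiO2: 203.0·0.9949 + 78.83·0.3253 = 227.6 t (target 227.6 t)
  TiO2: 104.6·0.9899 = 103.5 t (target 103.6 t)
  ZrO2: 78.83·0.6736 = 53.10 t (target 53.10 t)
  MgO: 66.40·0.9849 = 65.40 t (target 65.40 t)
  Al2O3: 203.0·0.003000 + 75.59·0.6574 = 50.30 t (target 50.30 t)
Mass balance on the glass: total batch − LOI = 500.0 t (the targets, summed, come to 500.0 t; basis as stated: 500.0 t — differing by rounding only).
Adding the batch up: Σ batch = 528.4 t; the LOI term Σ batch·LOI equals 28.47 t; yield: glass divided by total = 94.61%.

Batch per 500.0 t glass melt:
  Rutile: 104.6 t
  Quartz sand: 203.0 t
  Zircon sand: 78.83 t
  MgO: 66.40 t
  ATH: 75.59 t
Total batch = 528.4 t; LOI loss = 28.47 t; yield = 94.61%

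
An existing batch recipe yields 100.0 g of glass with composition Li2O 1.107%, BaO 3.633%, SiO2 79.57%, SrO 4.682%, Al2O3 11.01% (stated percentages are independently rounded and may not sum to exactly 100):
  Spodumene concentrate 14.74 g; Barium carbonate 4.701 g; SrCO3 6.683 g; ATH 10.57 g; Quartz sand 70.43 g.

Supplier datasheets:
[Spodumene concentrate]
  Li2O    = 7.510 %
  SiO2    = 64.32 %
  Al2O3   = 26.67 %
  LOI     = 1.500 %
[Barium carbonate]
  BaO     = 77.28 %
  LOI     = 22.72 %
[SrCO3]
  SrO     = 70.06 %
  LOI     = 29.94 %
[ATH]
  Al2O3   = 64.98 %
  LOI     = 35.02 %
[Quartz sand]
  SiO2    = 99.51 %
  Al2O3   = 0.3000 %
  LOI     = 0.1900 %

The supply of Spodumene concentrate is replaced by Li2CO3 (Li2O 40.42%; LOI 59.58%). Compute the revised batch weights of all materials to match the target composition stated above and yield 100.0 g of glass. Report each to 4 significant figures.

Working values are printed (rounded to four significant digits) on the page; full float precision is kept in all steps; exactly one rounding goes into each reported number. All derived quantities (the yield, net glass mass, five oxide percentages, ignition loss, totals) are rebuilt in exact precision from the weighed amounts for 100.0 g of glass, as written in problem or answer.
Oxide-by-oxide targets in 100.0 g glass:
  Li2O: 1.107% × 100.0 = 1.107 g
  BaO: 3.633% × 100.0 = 3.633 g
  SiO2: 79.57% × 100.0 = 79.57 g
  SrO: 4.682% × 100.0 = 4.682 g
  Al2O3: 11.01% × 100.0 = 11.01 g
A balance pass over the oxides, applying the batch weights above, at the basis given (sum by sum, the targets are met inside rounding margins):
  Li2O: 2.739·0.4042 = 1.107 g (target 1.107 g)
  BaO: 4.701·0.7728 = 3.633 g (target 3.633 g)
  SiO2: 79.96·0.9951 = 79.57 g (target 79.57 g)
  SrO: 6.683·0.7006 = 4.682 g (target 4.682 g)
  Al2O3: 16.57·0.6498 + 79.96·0.003000 = 11.01 g (target 11.01 g)
Auditing the glass mass value: batch total minus LOI = 100.0 g (per-oxide target masses sum to 100.0 g; with the basis standing at 100.0 g — gaps are rounding artifacts).
Whole-batch sum: Σ batch = 110.7 g; LOI removed, Σ of batch·LOI: 10.66 g; yield: glass divided by total = 90.37%.

Revised batch per 100.0 g glass:
  Li2CO3: 2.739 g
  Barium carbonate: 4.701 g
  SrCO3: 6.683 g
  ATH: 16.57 g
  Quartz sand: 79.96 g
Total batch = 110.7 g; LOI loss = 10.66 g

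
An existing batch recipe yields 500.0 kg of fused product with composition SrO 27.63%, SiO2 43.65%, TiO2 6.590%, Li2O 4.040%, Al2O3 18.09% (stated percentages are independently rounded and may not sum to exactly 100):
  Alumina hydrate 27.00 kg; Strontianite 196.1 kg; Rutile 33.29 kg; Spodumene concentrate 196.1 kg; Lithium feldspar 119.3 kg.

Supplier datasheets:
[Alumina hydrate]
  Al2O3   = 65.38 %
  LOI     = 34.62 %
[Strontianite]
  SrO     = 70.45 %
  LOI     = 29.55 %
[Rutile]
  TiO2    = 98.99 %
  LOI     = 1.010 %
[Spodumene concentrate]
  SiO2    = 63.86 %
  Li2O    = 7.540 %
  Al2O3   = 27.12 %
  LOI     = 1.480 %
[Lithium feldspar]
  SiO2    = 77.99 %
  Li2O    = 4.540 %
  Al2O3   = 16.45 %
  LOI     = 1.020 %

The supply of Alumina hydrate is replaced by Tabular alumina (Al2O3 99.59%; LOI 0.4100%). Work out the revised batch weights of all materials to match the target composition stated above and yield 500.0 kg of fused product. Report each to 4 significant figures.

Revised batch per 500.0 kg fused product:
  Tabular alumina: 17.72 kg
  Strontianite: 196.1 kg
  Rutile: 33.29 kg
  Spodumene concentrate: 196.1 kg
  Lithium feldspar: 119.3 kg
Total batch = 562.5 kg; LOI loss = 62.48 kg

Intermediates appear, rounded to 4 significant figures, between the steps — full float precision is carried throughout — every reported figure is rounded once only; the derived quantities (five oxide percentages, ignition loss, yield, glass mass, the totals) are carried from the batch weights on 500.0 kg of glass at full precision as written in the problem or the answer.
The oxide mass targets at 500.0 kg fused product:
  SrO: 27.63% × 500.0 = 138.2 kg
  SiO2: 43.65% × 500.0 = 218.2 kg
  TiO2: 6.590% × 500.0 = 32.95 kg
  Li2O: 4.040% × 500.0 = 20.20 kg
  Al2O3: 18.09% × 500.0 = 90.45 kg
Sums-versus-targets review on the weights just shown, at the basis given (oxide sums agree with the targets given rounding of the digits):
  SrO: 196.1·0.7045 = 138.2 kg (target 138.2 kg)
  SiO2: 196.1·0.6386 + 119.3·0.7799 = 218.3 kg (target 218.2 kg)
  TiO2: 33.29·0.9899 = 32.95 kg (target 32.95 kg)
  Li2O: 196.1·0.07540 + 119.3·0.04540 = 20.20 kg (target 20.20 kg)
  Al2O3: 17.72·0.9959 + 196.1·0.2712 + 119.3·0.1645 = 90.45 kg (target 90.45 kg)
Glass-mass sanity pass: batch Σ − ignition loss = 500.0 kg (targets for the oxides total 500.0 kg; basis as stated: 500.0 kg — a pure rounding effect).
Total batch = Σ batch = 562.5 kg; Σ batch·LOI gives LOI loss = 62.48 kg; yield, glass over the total, = 88.89%.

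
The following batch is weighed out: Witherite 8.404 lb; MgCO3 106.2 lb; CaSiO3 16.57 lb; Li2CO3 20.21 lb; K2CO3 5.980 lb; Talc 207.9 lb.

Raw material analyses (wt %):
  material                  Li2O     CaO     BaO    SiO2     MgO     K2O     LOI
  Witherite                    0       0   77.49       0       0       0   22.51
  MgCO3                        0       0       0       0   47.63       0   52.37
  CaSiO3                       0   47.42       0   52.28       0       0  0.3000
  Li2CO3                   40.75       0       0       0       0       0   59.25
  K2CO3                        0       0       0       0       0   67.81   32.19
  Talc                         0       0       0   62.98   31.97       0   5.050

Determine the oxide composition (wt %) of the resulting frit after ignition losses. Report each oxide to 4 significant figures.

Glass mass = 283.3 lb (batch 365.3 − LOI 81.96).
Composition: Li2O 2.907%, CaO 2.773%, BaO 2.299%, SiO2 49.27%, MgO 41.32%, K2O 1.431%

All arithmetic holds full float precision at all times — in-progress results are shown with 4-significant-digit rounding within the worked lines — every reported figure includes exactly one rounding — the derived quantities (LOI, six oxide percentages, net glass mass, the yield, totals) are computed from the batch weights on 283.3 lb of glass in full precision, as given in either problem or answer.
Oxide masses out of the charge:
  Li2O: 20.21·0.4075 = 8.236 lb
  CaO: 16.57·0.4742 = 7.857 lb
  BaO: 8.404·0.7749 = 6.512 lb
  SiO2: 16.57·0.5228 + 207.9·0.6298 = 139.6 lb
  MgO: 106.2·0.4763 + 207.9·0.3197 = 117.0 lb
  K2O: 5.980·0.6781 = 4.055 lb
LOI: 8.404·0.2251 + 106.2·0.5237 + 16.57·0.003000 + 20.21·0.5925 + 5.980·0.3219 + 207.9·0.05050 = 81.96 lb
Glass mass = batch − LOI = 365.3 − 81.96 = 283.3 lb (the oxide masses sum to this)
wt % = 100 × oxide mass / glass mass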